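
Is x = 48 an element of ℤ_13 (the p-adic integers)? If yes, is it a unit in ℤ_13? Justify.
x ∈ ℤ_13^× (unit); v_13(x) = 0

ℤ_13 = {x ∈ ℚ_13 : v_13(x) ≥ 0} and ℤ_13^× = {x ∈ ℤ_13 : v_13(x) = 0}. Here v_13(48) = v_13(num) − v_13(den) = 0; compare against these criteria.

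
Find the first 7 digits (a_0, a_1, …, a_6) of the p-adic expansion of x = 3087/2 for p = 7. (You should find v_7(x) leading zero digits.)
(a_0, …, a_6) = (0, 0, 0, 1, 4, 3, 3)

v_7(3087/2) = 3, so a_0 = ... = a_2 = 0. Factor out: x = 7^3 · u with u = 9/2 a unit in ℤ_7. Expand u iteratively via a_{v+i} = u_i mod 7, u_{i+1} = (u_i − a_{v+i})/7:
  u_0 = 9/2;  a_3 = 1;  u_1 = (u_0 − 1)/7 = 1/2
  u_1 = 1/2;  a_4 = 4;  u_2 = (u_1 − 4)/7 = -1/2
  u_2 = -1/2;  a_5 = 3;  u_3 = (u_2 − 3)/7 = -1/2
  u_3 = -1/2;  a_6 = 3;  u_4 = (u_3 − 3)/7 = -1/2
Digits: (0, 0, 0, 1, 4, 3, 3).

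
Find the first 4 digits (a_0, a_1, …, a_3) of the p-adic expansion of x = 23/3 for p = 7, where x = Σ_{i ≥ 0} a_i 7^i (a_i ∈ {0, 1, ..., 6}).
(a_0, …, a_3) = (3, 3, 2, 2)

v_7(23/3) = 0 (numerator and denominator both coprime to 7), so x ∈ ℤ_7^×. Compute digits iteratively via a_i = x_i mod 7, x_{i+1} = (x_i − a_i)/7, with x_0 = x:
  x_0 = 23/3;  a_0 = 3;  x_1 = (x_0 − 3)/7 = 2/3
  x_1 = 2/3;  a_1 = 3;  x_2 = (x_1 − 3)/7 = -1/3
  x_2 = -1/3;  a_2 = 2;  x_3 = (x_2 − 2)/7 = -1/3
  x_3 = -1/3;  a_3 = 2;  x_4 = (x_3 − 2)/7 = -1/3
Digits: (3, 3, 2, 2).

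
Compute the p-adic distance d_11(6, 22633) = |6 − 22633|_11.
d_11(6, 22633) = 1/1331

Step 1 — x − y = 6 − 22633 = -22627. Step 2 — v_11(-22627) = 3 (factor: -22627 = −(11^3 · 17); the sign does not affect v_p). Step 3 — |x − y|_11 = 11^{-3} = 1/1331.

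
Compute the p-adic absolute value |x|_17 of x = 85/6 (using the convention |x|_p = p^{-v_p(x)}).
|85/6|_17 = 1/17

Step 1 — compute v_17(x) by factoring powers of 17 out of the numerator and denominator: v_17(85/6) = 1. Step 2 — apply |x|_p = p^{-v_p(x)} = 17^{-1} = 1/17.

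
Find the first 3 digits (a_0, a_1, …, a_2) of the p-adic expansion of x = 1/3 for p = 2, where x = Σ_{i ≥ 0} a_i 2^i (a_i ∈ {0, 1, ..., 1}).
(a_0, …, a_2) = (1, 1, 0)

v_2(1/3) = 0 (numerator and denominator both coprime to 2), so x ∈ ℤ_2^×. Compute digits iteratively via a_i = x_i mod 2, x_{i+1} = (x_i − a_i)/2, with x_0 = x:
  x_0 = 1/3;  a_0 = 1;  x_1 = (x_0 − 1)/2 = -1/3
  x_1 = -1/3;  a_1 = 1;  x_2 = (x_1 − 1)/2 = -2/3
  x_2 = -2/3;  a_2 = 0;  x_3 = (x_2 − 0)/2 = -1/3
Digits: (1, 1, 0).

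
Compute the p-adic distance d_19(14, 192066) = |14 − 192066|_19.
d_19(14, 192066) = 1/6859

Step 1 — x − y = 14 − 192066 = -192052. Step 2 — v_19(-192052) = 3 (factor: -192052 = −(19^3 · 28); the sign does not affect v_p). Step 3 — |x − y|_19 = 19^{-3} = 1/6859.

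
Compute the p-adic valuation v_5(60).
v_5(60) = 1

v_5(n) is the largest exponent k such that 5^k divides n. Factor out: 60 = 5^1 · 12. (Sign doesn't affect v_p.) So v_5(60) = 1.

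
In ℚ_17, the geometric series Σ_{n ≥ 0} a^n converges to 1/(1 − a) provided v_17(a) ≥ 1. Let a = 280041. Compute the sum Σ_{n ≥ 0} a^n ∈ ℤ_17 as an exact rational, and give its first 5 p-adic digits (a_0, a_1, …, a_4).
Σ a^n = 1/(1 − a) = -1/280040;  first 5 digits = (1, 0, 0, 6, 3)

v_17(a) = 3 ≥ 1, so the series converges in ℤ_17 to 1/(1 − a) = 1/(1 − 280041) = -1/280040. Expand this rational in ℤ_17: compute digits iteratively via d_i = x_i mod 17, x_{i+1} = (x_i − d_i)/17. The first 5 digits are (1, 0, 0, 6, 3).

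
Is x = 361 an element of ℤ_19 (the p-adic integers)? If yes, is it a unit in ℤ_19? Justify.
x ∈ ℤ_19 but not a unit; v_19(x) = 2 > 0

ℤ_19 = {x ∈ ℚ_19 : v_19(x) ≥ 0} and ℤ_19^× = {x ∈ ℤ_19 : v_19(x) = 0}. Here v_19(361) = v_19(num) − v_19(den) = 2; compare against these criteria.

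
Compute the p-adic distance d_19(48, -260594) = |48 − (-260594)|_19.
d_19(48, -260594) = 1/130321

Step 1 — x − y = 48 − (-260594) = 260642. Step 2 — v_19(260642) = 4 (factor: 260642 = (19^4 · 2); the sign does not affect v_p). Step 3 — |x − y|_19 = 19^{-4} = 1/130321.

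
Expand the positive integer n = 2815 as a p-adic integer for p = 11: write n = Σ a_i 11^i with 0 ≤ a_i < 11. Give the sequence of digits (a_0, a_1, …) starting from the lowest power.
(a_0, a_1, …) = (10, 2, 1, 2)

Repeated division by 11 gives the digits low-to-high: 2815 = 10 + 2·11^1 + 1·11^2 + 2·11^3. Digit sequence: (10, 2, 1, 2).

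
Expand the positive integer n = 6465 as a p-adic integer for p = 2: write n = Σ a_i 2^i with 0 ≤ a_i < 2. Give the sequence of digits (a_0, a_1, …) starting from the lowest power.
(a_0, a_1, …) = (1, 0, 0, 0, 0, 0, 1, 0, 1, 0, 0, 1, 1)

Repeated division by 2 gives the digits low-to-high: 6465 = 1 + 1·2^6 + 1·2^8 + 1·2^11 + 1·2^12. Digit sequence: (1, 0, 0, 0, 0, 0, 1, 0, 1, 0, 0, 1, 1).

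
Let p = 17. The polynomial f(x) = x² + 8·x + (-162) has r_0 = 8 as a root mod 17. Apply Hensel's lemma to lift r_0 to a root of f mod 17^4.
r_3 = 56533 (mod 83521)

Hensel: r_{i+1} = r_i − f(r_i)·(f′(r_i))^{-1} mod 17^{i+2}, f′(x) = 2x + 8. Iterate:
  r_0 = 8 (mod 17)
  r_1 = 178 (mod 289)
  r_2 = 2490 (mod 4913)
  r_3 = 56533 (mod 83521)
Final: r = 56533 satisfies f(r) ≡ 0 mod 17^4.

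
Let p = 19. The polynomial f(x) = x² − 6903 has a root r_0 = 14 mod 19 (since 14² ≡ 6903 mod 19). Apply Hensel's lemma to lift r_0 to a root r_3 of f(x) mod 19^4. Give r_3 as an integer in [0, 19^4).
r_3 = 24144 (mod 130321)

Hensel's recurrence: r_{i+1} = r_i − f(r_i)·(f′(r_i))^{-1} mod 19^{i+2}, with f′(x) = 2x. Iterate:
  r_0 = 14 (mod 19)
  r_1 = 318 (mod 361)
  r_2 = 3567 (mod 6859)
  r_3 = 24144 (mod 130321)
Final: r_3 = 24144, and one checks f(r_3) ≡ 0 mod 19^4.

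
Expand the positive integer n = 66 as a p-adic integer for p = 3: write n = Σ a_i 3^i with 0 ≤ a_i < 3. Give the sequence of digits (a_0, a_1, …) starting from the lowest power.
(a_0, a_1, …) = (0, 1, 1, 2)

Repeated division by 3 gives the digits low-to-high: 66 = 1·3^1 + 1·3^2 + 2·3^3. Digit sequence: (0, 1, 1, 2).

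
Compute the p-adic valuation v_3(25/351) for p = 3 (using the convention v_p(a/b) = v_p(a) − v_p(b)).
v_3(25/351) = -3

Factor powers of 3 from the numerator and denominator of the reduced fraction: 25 = 3^0 · 25 and 351 = 3^3 · 13. Apply v_p(a/b) = v_p(a) − v_p(b): v_3(25/351) = 0 − 3 = -3.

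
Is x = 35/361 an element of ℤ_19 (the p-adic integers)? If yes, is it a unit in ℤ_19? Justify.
x ∉ ℤ_19 (v_19(x) = -2 < 0)

ℤ_19 = {x ∈ ℚ_19 : v_19(x) ≥ 0} and ℤ_19^× = {x ∈ ℤ_19 : v_19(x) = 0}. Here v_19(35/361) = v_19(num) − v_19(den) = -2; compare against these criteria.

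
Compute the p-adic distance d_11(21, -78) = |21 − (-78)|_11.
d_11(21, -78) = 1/11

Step 1 — x − y = 21 − (-78) = 99. Step 2 — v_11(99) = 1 (factor: 99 = (11^1 · 9); the sign does not affect v_p). Step 3 — |x − y|_11 = 11^{-1} = 1/11.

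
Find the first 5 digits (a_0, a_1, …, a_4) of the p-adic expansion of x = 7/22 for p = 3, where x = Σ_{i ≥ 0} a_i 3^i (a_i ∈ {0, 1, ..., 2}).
(a_0, …, a_4) = (1, 1, 0, 0, 2)

v_3(7/22) = 0 (numerator and denominator both coprime to 3), so x ∈ ℤ_3^×. Compute digits iteratively via a_i = x_i mod 3, x_{i+1} = (x_i − a_i)/3, with x_0 = x:
  x_0 = 7/22;  a_0 = 1;  x_1 = (x_0 − 1)/3 = -5/22
  x_1 = -5/22;  a_1 = 1;  x_2 = (x_1 − 1)/3 = -9/22
  x_2 = -9/22;  a_2 = 0;  x_3 = (x_2 − 0)/3 = -3/22
  x_3 = -3/22;  a_3 = 0;  x_4 = (x_3 − 0)/3 = -1/22
  x_4 = -1/22;  a_4 = 2;  x_5 = (x_4 − 2)/3 = -15/22
Digits: (1, 1, 0, 0, 2).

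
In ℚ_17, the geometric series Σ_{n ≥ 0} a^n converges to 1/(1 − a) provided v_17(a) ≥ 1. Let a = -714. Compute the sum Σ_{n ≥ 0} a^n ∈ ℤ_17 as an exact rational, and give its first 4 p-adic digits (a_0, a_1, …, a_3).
Σ a^n = 1/(1 − a) = 1/715;  first 4 digits = (1, 9, 10, 16)

v_17(a) = 1 ≥ 1, so the series converges in ℤ_17 to 1/(1 − a) = 1/(1 − (-714)) = 1/715. Expand this rational in ℤ_17: compute digits iteratively via d_i = x_i mod 17, x_{i+1} = (x_i − d_i)/17. The first 4 digits are (1, 9, 10, 16).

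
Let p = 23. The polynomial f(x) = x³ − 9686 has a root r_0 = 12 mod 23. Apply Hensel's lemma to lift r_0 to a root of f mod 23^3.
r_2 = 8683 (mod 12167)

Hensel: r_{i+1} = r_i − f(r_i)/f′(r_i) mod 23^{i+2}, where f′(x) = 3x². Iterate:
  r_0 = 12 (mod 23)
  r_1 = 219 (mod 529)
  r_2 = 8683 (mod 12167)
Final: r = 8683 with f(r) ≡ 0 mod 23^3.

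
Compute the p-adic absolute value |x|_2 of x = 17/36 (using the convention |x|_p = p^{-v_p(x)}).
|17/36|_2 = 4

Step 1 — compute v_2(x) by factoring powers of 2 out of the numerator and denominator: v_2(17/36) = -2. Step 2 — apply |x|_p = p^{-v_p(x)} = 2^{2} = 4.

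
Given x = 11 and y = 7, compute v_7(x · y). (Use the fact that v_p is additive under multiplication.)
v_7(77) = 1

v_p(x) = 0 (factor: 11 = 7^0 · 11); v_p(y) = 1 (factor: 7 = 7^1 · 1). Additivity: v_p(xy) = v_p(x) + v_p(y) = 0 + 1 = 1. (Direct check: xy = 77 = 7^1 · (11).)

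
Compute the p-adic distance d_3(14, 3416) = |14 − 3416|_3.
d_3(14, 3416) = 1/243

Step 1 — x − y = 14 − 3416 = -3402. Step 2 — v_3(-3402) = 5 (factor: -3402 = −(3^5 · 14); the sign does not affect v_p). Step 3 — |x − y|_3 = 3^{-5} = 1/243.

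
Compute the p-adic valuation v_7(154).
v_7(154) = 1

v_7(n) is the largest exponent k such that 7^k divides n. Factor out: 154 = 7^1 · 22. (Sign doesn't affect v_p.) So v_7(154) = 1.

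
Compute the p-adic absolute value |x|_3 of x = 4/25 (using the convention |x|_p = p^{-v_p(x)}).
|4/25|_3 = 1

Step 1 — compute v_3(x) by factoring powers of 3 out of the numerator and denominator: v_3(4/25) = 0. Step 2 — apply |x|_p = p^{-v_p(x)} = 3^{0} = 1.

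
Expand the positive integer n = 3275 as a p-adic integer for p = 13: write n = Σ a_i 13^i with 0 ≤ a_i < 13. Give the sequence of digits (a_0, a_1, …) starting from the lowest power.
(a_0, a_1, …) = (12, 4, 6, 1)

Repeated division by 13 gives the digits low-to-high: 3275 = 12 + 4·13^1 + 6·13^2 + 1·13^3. Digit sequence: (12, 4, 6, 1).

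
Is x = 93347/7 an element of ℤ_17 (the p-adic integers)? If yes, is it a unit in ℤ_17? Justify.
x ∈ ℤ_17 but not a unit; v_17(x) = 3 > 0

ℤ_17 = {x ∈ ℚ_17 : v_17(x) ≥ 0} and ℤ_17^× = {x ∈ ℤ_17 : v_17(x) = 0}. Here v_17(93347/7) = v_17(num) − v_17(den) = 3; compare against these criteria.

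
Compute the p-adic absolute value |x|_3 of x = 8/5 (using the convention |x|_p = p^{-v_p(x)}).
|8/5|_3 = 1

Step 1 — compute v_3(x) by factoring powers of 3 out of the numerator and denominator: v_3(8/5) = 0. Step 2 — apply |x|_p = p^{-v_p(x)} = 3^{0} = 1.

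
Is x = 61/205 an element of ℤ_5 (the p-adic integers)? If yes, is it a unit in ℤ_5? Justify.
x ∉ ℤ_5 (v_5(x) = -1 < 0)

ℤ_5 = {x ∈ ℚ_5 : v_5(x) ≥ 0} and ℤ_5^× = {x ∈ ℤ_5 : v_5(x) = 0}. Here v_5(61/205) = v_5(num) − v_5(den) = -1; compare against these criteria.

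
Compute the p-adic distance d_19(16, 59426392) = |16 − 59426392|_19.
d_19(16, 59426392) = 1/2476099

Step 1 — x − y = 16 − 59426392 = -59426376. Step 2 — v_19(-59426376) = 5 (factor: -59426376 = −(19^5 · 24); the sign does not affect v_p). Step 3 — |x − y|_19 = 19^{-5} = 1/2476099.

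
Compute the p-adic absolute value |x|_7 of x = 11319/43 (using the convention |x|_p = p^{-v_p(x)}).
|11319/43|_7 = 1/343

Step 1 — compute v_7(x) by factoring powers of 7 out of the numerator and denominator: v_7(11319/43) = 3. Step 2 — apply |x|_p = p^{-v_p(x)} = 7^{-3} = 1/343.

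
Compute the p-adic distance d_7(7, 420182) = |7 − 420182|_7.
d_7(7, 420182) = 1/16807

Step 1 — x − y = 7 − 420182 = -420175. Step 2 — v_7(-420175) = 5 (factor: -420175 = −(7^5 · 25); the sign does not affect v_p). Step 3 — |x − y|_7 = 7^{-5} = 1/16807.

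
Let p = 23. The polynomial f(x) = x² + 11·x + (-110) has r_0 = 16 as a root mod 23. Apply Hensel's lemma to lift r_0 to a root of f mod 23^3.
r_2 = 4708 (mod 12167)

Hensel: r_{i+1} = r_i − f(r_i)·(f′(r_i))^{-1} mod 23^{i+2}, f′(x) = 2x + 11. Iterate:
  r_0 = 16 (mod 23)
  r_1 = 476 (mod 529)
  r_2 = 4708 (mod 12167)
Final: r = 4708 satisfies f(r) ≡ 0 mod 23^3.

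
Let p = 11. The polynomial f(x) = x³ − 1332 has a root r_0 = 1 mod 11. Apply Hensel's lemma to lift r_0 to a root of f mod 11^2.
r_1 = 1 (mod 121)

Hensel: r_{i+1} = r_i − f(r_i)/f′(r_i) mod 11^{i+2}, where f′(x) = 3x². Iterate:
  r_0 = 1 (mod 11)
  r_1 = 1 (mod 121)
Final: r = 1 with f(r) ≡ 0 mod 11^2.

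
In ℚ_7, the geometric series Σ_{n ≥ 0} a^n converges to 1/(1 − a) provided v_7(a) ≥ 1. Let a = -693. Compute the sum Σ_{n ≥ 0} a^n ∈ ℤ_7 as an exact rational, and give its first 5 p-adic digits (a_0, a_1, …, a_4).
Σ a^n = 1/(1 − a) = 1/694;  first 5 digits = (1, 6, 0, 4, 4)

v_7(a) = 1 ≥ 1, so the series converges in ℤ_7 to 1/(1 − a) = 1/(1 − (-693)) = 1/694. Expand this rational in ℤ_7: compute digits iteratively via d_i = x_i mod 7, x_{i+1} = (x_i − d_i)/7. The first 5 digits are (1, 6, 0, 4, 4).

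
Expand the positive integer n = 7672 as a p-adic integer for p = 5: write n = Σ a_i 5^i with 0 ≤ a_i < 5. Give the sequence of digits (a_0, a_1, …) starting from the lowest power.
(a_0, a_1, …) = (2, 4, 1, 1, 2, 2)

Repeated division by 5 gives the digits low-to-high: 7672 = 2 + 4·5^1 + 1·5^2 + 1·5^3 + 2·5^4 + 2·5^5. Digit sequence: (2, 4, 1, 1, 2, 2).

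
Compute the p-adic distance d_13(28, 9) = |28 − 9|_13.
d_13(28, 9) = 1

Step 1 — x − y = 28 − 9 = 19. Step 2 — v_13(19) = 0 (factor: 19 = (13^0 · 19); the sign does not affect v_p). Step 3 — |x − y|_13 = 13^{0} = 1.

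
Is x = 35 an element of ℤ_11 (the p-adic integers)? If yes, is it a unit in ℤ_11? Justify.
x ∈ ℤ_11^× (unit); v_11(x) = 0

ℤ_11 = {x ∈ ℚ_11 : v_11(x) ≥ 0} and ℤ_11^× = {x ∈ ℤ_11 : v_11(x) = 0}. Here v_11(35) = v_11(num) − v_11(den) = 0; compare against these criteria.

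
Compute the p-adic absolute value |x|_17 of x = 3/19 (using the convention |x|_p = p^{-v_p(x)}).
|3/19|_17 = 1

Step 1 — compute v_17(x) by factoring powers of 17 out of the numerator and denominator: v_17(3/19) = 0. Step 2 — apply |x|_p = p^{-v_p(x)} = 17^{0} = 1.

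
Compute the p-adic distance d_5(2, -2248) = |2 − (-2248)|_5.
d_5(2, -2248) = 1/125

Step 1 — x − y = 2 − (-2248) = 2250. Step 2 — v_5(2250) = 3 (factor: 2250 = (5^3 · 18); the sign does not affect v_p). Step 3 — |x − y|_5 = 5^{-3} = 1/125.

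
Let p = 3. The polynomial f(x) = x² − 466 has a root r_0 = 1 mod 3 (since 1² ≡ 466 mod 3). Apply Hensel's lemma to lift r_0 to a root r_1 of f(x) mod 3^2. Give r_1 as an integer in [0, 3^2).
r_1 = 4 (mod 9)

Hensel's recurrence: r_{i+1} = r_i − f(r_i)·(f′(r_i))^{-1} mod 3^{i+2}, with f′(x) = 2x. Iterate:
  r_0 = 1 (mod 3)
  r_1 = 4 (mod 9)
Final: r_1 = 4, and one checks f(r_1) ≡ 0 mod 3^2.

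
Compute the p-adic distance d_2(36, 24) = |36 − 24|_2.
d_2(36, 24) = 1/4

Step 1 — x − y = 36 − 24 = 12. Step 2 — v_2(12) = 2 (factor: 12 = (2^2 · 3); the sign does not affect v_p). Step 3 — |x − y|_2 = 2^{-2} = 1/4.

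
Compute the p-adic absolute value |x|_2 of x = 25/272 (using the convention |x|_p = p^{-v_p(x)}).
|25/272|_2 = 16

Step 1 — compute v_2(x) by factoring powers of 2 out of the numerator and denominator: v_2(25/272) = -4. Step 2 — apply |x|_p = p^{-v_p(x)} = 2^{4} = 16.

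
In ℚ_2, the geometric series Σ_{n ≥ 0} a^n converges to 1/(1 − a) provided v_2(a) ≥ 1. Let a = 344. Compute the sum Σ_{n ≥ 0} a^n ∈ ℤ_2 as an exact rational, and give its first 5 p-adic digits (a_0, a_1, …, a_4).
Σ a^n = 1/(1 − a) = -1/343;  first 5 digits = (1, 0, 0, 1, 1)

v_2(a) = 3 ≥ 1, so the series converges in ℤ_2 to 1/(1 − a) = 1/(1 − 344) = -1/343. Expand this rational in ℤ_2: compute digits iteratively via d_i = x_i mod 2, x_{i+1} = (x_i − d_i)/2. The first 5 digits are (1, 0, 0, 1, 1).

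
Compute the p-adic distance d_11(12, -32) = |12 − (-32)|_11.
d_11(12, -32) = 1/11

Step 1 — x − y = 12 − (-32) = 44. Step 2 — v_11(44) = 1 (factor: 44 = (11^1 · 4); the sign does not affect v_p). Step 3 — |x − y|_11 = 11^{-1} = 1/11.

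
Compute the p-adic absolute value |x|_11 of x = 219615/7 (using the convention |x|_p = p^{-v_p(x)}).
|219615/7|_11 = 1/14641

Step 1 — compute v_11(x) by factoring powers of 11 out of the numerator and denominator: v_11(219615/7) = 4. Step 2 — apply |x|_p = p^{-v_p(x)} = 11^{-4} = 1/14641.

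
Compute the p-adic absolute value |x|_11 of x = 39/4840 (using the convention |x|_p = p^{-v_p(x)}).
|39/4840|_11 = 121

Step 1 — compute v_11(x) by factoring powers of 11 out of the numerator and denominator: v_11(39/4840) = -2. Step 2 — apply |x|_p = p^{-v_p(x)} = 11^{2} = 121.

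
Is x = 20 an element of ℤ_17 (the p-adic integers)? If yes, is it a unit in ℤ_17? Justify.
x ∈ ℤ_17^× (unit); v_17(x) = 0

ℤ_17 = {x ∈ ℚ_17 : v_17(x) ≥ 0} and ℤ_17^× = {x ∈ ℤ_17 : v_17(x) = 0}. Here v_17(20) = v_17(num) − v_17(den) = 0; compare against these criteria.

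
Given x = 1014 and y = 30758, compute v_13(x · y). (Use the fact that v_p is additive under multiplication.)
v_13(31188612) = 5

v_p(x) = 2 (factor: 1014 = 13^2 · 6); v_p(y) = 3 (factor: 30758 = 13^3 · 14). Additivity: v_p(xy) = v_p(x) + v_p(y) = 2 + 3 = 5. (Direct check: xy = 31188612 = 13^5 · (84).)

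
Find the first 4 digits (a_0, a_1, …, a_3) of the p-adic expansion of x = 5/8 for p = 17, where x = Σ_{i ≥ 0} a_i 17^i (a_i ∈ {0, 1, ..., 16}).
(a_0, …, a_3) = (7, 6, 6, 6)

v_17(5/8) = 0 (numerator and denominator both coprime to 17), so x ∈ ℤ_17^×. Compute digits iteratively via a_i = x_i mod 17, x_{i+1} = (x_i − a_i)/17, with x_0 = x:
  x_0 = 5/8;  a_0 = 7;  x_1 = (x_0 − 7)/17 = -3/8
  x_1 = -3/8;  a_1 = 6;  x_2 = (x_1 − 6)/17 = -3/8
  x_2 = -3/8;  a_2 = 6;  x_3 = (x_2 − 6)/17 = -3/8
  x_3 = -3/8;  a_3 = 6;  x_4 = (x_3 − 6)/17 = -3/8
Digits: (7, 6, 6, 6).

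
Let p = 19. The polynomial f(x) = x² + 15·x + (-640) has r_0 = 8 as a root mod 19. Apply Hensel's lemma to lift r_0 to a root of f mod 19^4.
r_3 = 71885 (mod 130321)

Hensel: r_{i+1} = r_i − f(r_i)·(f′(r_i))^{-1} mod 19^{i+2}, f′(x) = 2x + 15. Iterate:
  r_0 = 8 (mod 19)
  r_1 = 46 (mod 361)
  r_2 = 3295 (mod 6859)
  r_3 = 71885 (mod 130321)
Final: r = 71885 satisfies f(r) ≡ 0 mod 19^4.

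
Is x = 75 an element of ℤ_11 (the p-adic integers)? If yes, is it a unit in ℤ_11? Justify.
x ∈ ℤ_11^× (unit); v_11(x) = 0

ℤ_11 = {x ∈ ℚ_11 : v_11(x) ≥ 0} and ℤ_11^× = {x ∈ ℤ_11 : v_11(x) = 0}. Here v_11(75) = v_11(num) − v_11(den) = 0; compare against these criteria.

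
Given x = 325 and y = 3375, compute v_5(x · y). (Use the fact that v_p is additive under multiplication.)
v_5(1096875) = 5

v_p(x) = 2 (factor: 325 = 5^2 · 13); v_p(y) = 3 (factor: 3375 = 5^3 · 27). Additivity: v_p(xy) = v_p(x) + v_p(y) = 2 + 3 = 5. (Direct check: xy = 1096875 = 5^5 · (351).)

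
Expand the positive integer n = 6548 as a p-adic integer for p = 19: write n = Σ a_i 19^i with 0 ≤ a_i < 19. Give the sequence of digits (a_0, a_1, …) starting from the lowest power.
(a_0, a_1, …) = (12, 2, 18)

Repeated division by 19 gives the digits low-to-high: 6548 = 12 + 2·19^1 + 18·19^2. Digit sequence: (12, 2, 18).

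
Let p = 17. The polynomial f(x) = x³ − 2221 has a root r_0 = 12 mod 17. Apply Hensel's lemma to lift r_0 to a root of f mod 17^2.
r_1 = 165 (mod 289)

Hensel: r_{i+1} = r_i − f(r_i)/f′(r_i) mod 17^{i+2}, where f′(x) = 3x². Iterate:
  r_0 = 12 (mod 17)
  r_1 = 165 (mod 289)
Final: r = 165 with f(r) ≡ 0 mod 17^2.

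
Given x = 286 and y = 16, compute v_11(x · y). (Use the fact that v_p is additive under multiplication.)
v_11(4576) = 1

v_p(x) = 1 (factor: 286 = 11^1 · 26); v_p(y) = 0 (factor: 16 = 11^0 · 16). Additivity: v_p(xy) = v_p(x) + v_p(y) = 1 + 0 = 1. (Direct check: xy = 4576 = 11^1 · (416).)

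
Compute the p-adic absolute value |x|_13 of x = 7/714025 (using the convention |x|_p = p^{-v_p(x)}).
|7/714025|_13 = 28561

Step 1 — compute v_13(x) by factoring powers of 13 out of the numerator and denominator: v_13(7/714025) = -4. Step 2 — apply |x|_p = p^{-v_p(x)} = 13^{4} = 28561.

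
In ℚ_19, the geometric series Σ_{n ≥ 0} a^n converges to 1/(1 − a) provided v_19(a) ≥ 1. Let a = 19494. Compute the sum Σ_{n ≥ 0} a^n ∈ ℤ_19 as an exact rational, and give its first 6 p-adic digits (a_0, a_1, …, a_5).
Σ a^n = 1/(1 − a) = -1/19493;  first 6 digits = (1, 0, 16, 2, 9, 1)

v_19(a) = 2 ≥ 1, so the series converges in ℤ_19 to 1/(1 − a) = 1/(1 − 19494) = -1/19493. Expand this rational in ℤ_19: compute digits iteratively via d_i = x_i mod 19, x_{i+1} = (x_i − d_i)/19. The first 6 digits are (1, 0, 16, 2, 9, 1).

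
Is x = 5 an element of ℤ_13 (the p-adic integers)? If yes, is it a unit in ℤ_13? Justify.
x ∈ ℤ_13^× (unit); v_13(x) = 0

ℤ_13 = {x ∈ ℚ_13 : v_13(x) ≥ 0} and ℤ_13^× = {x ∈ ℤ_13 : v_13(x) = 0}. Here v_13(5) = v_13(num) − v_13(den) = 0; compare against these criteria.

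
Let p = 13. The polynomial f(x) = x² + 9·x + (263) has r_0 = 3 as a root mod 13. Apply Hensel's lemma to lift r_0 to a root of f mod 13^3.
r_2 = 1459 (mod 2197)

Hensel: r_{i+1} = r_i − f(r_i)·(f′(r_i))^{-1} mod 13^{i+2}, f′(x) = 2x + 9. Iterate:
  r_0 = 3 (mod 13)
  r_1 = 107 (mod 169)
  r_2 = 1459 (mod 2197)
Final: r = 1459 satisfies f(r) ≡ 0 mod 13^3.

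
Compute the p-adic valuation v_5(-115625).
v_5(-115625) = 5

v_5(n) is the largest exponent k such that 5^k divides n. Factor out: -115625 = -5^5 · 37. (Sign doesn't affect v_p.) So v_5(-115625) = 5.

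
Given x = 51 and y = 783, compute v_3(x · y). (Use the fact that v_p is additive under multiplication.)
v_3(39933) = 4

v_p(x) = 1 (factor: 51 = 3^1 · 17); v_p(y) = 3 (factor: 783 = 3^3 · 29). Additivity: v_p(xy) = v_p(x) + v_p(y) = 1 + 3 = 4. (Direct check: xy = 39933 = 3^4 · (493).)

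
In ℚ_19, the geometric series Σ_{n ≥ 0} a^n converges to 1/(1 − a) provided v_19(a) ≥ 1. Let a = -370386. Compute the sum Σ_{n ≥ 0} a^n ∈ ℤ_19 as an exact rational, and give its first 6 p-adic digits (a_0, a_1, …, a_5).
Σ a^n = 1/(1 − a) = 1/370387;  first 6 digits = (1, 0, 0, 3, 16, 18)

v_19(a) = 3 ≥ 1, so the series converges in ℤ_19 to 1/(1 − a) = 1/(1 − (-370386)) = 1/370387. Expand this rational in ℤ_19: compute digits iteratively via d_i = x_i mod 19, x_{i+1} = (x_i − d_i)/19. The first 6 digits are (1, 0, 0, 3, 16, 18).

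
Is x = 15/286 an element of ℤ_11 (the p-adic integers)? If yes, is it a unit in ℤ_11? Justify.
x ∉ ℤ_11 (v_11(x) = -1 < 0)

ℤ_11 = {x ∈ ℚ_11 : v_11(x) ≥ 0} and ℤ_11^× = {x ∈ ℤ_11 : v_11(x) = 0}. Here v_11(15/286) = v_11(num) − v_11(den) = -1; compare against these criteria.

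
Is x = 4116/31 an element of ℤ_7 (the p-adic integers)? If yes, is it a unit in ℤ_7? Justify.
x ∈ ℤ_7 but not a unit; v_7(x) = 3 > 0

ℤ_7 = {x ∈ ℚ_7 : v_7(x) ≥ 0} and ℤ_7^× = {x ∈ ℤ_7 : v_7(x) = 0}. Here v_7(4116/31) = v_7(num) − v_7(den) = 3; compare against these criteria.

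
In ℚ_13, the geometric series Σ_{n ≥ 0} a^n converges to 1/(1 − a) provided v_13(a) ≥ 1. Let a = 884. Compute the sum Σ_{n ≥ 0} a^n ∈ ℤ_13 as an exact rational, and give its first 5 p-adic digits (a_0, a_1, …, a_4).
Σ a^n = 1/(1 − a) = -1/883;  first 5 digits = (1, 3, 1, 6, 11)

v_13(a) = 1 ≥ 1, so the series converges in ℤ_13 to 1/(1 − a) = 1/(1 − 884) = -1/883. Expand this rational in ℤ_13: compute digits iteratively via d_i = x_i mod 13, x_{i+1} = (x_i − d_i)/13. The first 5 digits are (1, 3, 1, 6, 11).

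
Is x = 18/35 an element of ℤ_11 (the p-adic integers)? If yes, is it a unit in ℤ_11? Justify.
x ∈ ℤ_11^× (unit); v_11(x) = 0

ℤ_11 = {x ∈ ℚ_11 : v_11(x) ≥ 0} and ℤ_11^× = {x ∈ ℤ_11 : v_11(x) = 0}. Here v_11(18/35) = v_11(num) − v_11(den) = 0; compare against these criteria.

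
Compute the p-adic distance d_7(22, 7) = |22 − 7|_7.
d_7(22, 7) = 1

Step 1 — x − y = 22 − 7 = 15. Step 2 — v_7(15) = 0 (factor: 15 = (7^0 · 15); the sign does not affect v_p). Step 3 — |x − y|_7 = 7^{0} = 1.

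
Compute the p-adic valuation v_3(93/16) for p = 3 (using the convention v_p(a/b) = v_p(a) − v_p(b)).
v_3(93/16) = 1

Factor powers of 3 from the numerator and denominator of the reduced fraction: 93 = 3^1 · 31 and 16 = 3^0 · 16. Apply v_p(a/b) = v_p(a) − v_p(b): v_3(93/16) = 1 − 0 = 1.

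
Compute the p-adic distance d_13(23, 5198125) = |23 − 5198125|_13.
d_13(23, 5198125) = 1/371293

Step 1 — x − y = 23 − 5198125 = -5198102. Step 2 — v_13(-5198102) = 5 (factor: -5198102 = −(13^5 · 14); the sign does not affect v_p). Step 3 — |x − y|_13 = 13^{-5} = 1/371293.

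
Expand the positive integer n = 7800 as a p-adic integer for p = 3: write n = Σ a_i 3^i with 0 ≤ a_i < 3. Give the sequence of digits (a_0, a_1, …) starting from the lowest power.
(a_0, a_1, …) = (0, 2, 2, 0, 0, 2, 1, 0, 1)

Repeated division by 3 gives the digits low-to-high: 7800 = 2·3^1 + 2·3^2 + 2·3^5 + 1·3^6 + 1·3^8. Digit sequence: (0, 2, 2, 0, 0, 2, 1, 0, 1).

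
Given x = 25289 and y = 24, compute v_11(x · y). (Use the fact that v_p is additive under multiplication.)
v_11(606936) = 3

v_p(x) = 3 (factor: 25289 = 11^3 · 19); v_p(y) = 0 (factor: 24 = 11^0 · 24). Additivity: v_p(xy) = v_p(x) + v_p(y) = 3 + 0 = 3. (Direct check: xy = 606936 = 11^3 · (456).)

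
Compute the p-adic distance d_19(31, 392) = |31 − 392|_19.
d_19(31, 392) = 1/361

Step 1 — x − y = 31 − 392 = -361. Step 2 — v_19(-361) = 2 (factor: -361 = −(19^2 · 1); the sign does not affect v_p). Step 3 — |x − y|_19 = 19^{-2} = 1/361.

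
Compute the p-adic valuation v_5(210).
v_5(210) = 1

v_5(n) is the largest exponent k such that 5^k divides n. Factor out: 210 = 5^1 · 42. (Sign doesn't affect v_p.) So v_5(210) = 1.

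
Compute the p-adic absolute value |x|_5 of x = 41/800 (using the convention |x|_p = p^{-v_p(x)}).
|41/800|_5 = 25

Step 1 — compute v_5(x) by factoring powers of 5 out of the numerator and denominator: v_5(41/800) = -2. Step 2 — apply |x|_p = p^{-v_p(x)} = 5^{2} = 25.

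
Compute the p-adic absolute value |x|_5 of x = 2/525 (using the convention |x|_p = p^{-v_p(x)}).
|2/525|_5 = 25

Step 1 — compute v_5(x) by factoring powers of 5 out of the numerator and denominator: v_5(2/525) = -2. Step 2 — apply |x|_p = p^{-v_p(x)} = 5^{2} = 25.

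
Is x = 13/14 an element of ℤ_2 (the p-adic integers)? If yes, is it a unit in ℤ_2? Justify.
x ∉ ℤ_2 (v_2(x) = -1 < 0)

ℤ_2 = {x ∈ ℚ_2 : v_2(x) ≥ 0} and ℤ_2^× = {x ∈ ℤ_2 : v_2(x) = 0}. Here v_2(13/14) = v_2(num) − v_2(den) = -1; compare against these criteria.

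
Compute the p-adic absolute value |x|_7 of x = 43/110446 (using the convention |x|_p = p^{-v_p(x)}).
|43/110446|_7 = 2401

Step 1 — compute v_7(x) by factoring powers of 7 out of the numerator and denominator: v_7(43/110446) = -4. Step 2 — apply |x|_p = p^{-v_p(x)} = 7^{4} = 2401.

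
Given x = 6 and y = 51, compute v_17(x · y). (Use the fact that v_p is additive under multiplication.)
v_17(306) = 1

v_p(x) = 0 (factor: 6 = 17^0 · 6); v_p(y) = 1 (factor: 51 = 17^1 · 3). Additivity: v_p(xy) = v_p(x) + v_p(y) = 0 + 1 = 1. (Direct check: xy = 306 = 17^1 · (18).)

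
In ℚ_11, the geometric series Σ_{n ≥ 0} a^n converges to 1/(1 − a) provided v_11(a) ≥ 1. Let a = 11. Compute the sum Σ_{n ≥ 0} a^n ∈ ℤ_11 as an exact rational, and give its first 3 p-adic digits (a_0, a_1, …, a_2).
Σ a^n = 1/(1 − a) = -1/10;  first 3 digits = (1, 1, 1)

v_11(a) = 1 ≥ 1, so the series converges in ℤ_11 to 1/(1 − a) = 1/(1 − 11) = -1/10. Expand this rational in ℤ_11: compute digits iteratively via d_i = x_i mod 11, x_{i+1} = (x_i − d_i)/11. The first 3 digits are (1, 1, 1).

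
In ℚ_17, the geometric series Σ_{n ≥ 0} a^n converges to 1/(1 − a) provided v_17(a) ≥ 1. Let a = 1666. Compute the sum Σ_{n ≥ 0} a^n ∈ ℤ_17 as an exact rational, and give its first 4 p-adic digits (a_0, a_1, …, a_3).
Σ a^n = 1/(1 − a) = -1/1665;  first 4 digits = (1, 13, 4, 8)

v_17(a) = 1 ≥ 1, so the series converges in ℤ_17 to 1/(1 − a) = 1/(1 − 1666) = -1/1665. Expand this rational in ℤ_17: compute digits iteratively via d_i = x_i mod 17, x_{i+1} = (x_i − d_i)/17. The first 4 digits are (1, 13, 4, 8).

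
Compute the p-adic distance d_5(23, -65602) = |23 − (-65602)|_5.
d_5(23, -65602) = 1/3125

Step 1 — x − y = 23 − (-65602) = 65625. Step 2 — v_5(65625) = 5 (factor: 65625 = (5^5 · 21); the sign does not affect v_p). Step 3 — |x − y|_5 = 5^{-5} = 1/3125.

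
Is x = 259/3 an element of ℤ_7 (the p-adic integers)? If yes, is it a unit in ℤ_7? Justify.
x ∈ ℤ_7 but not a unit; v_7(x) = 1 > 0

ℤ_7 = {x ∈ ℚ_7 : v_7(x) ≥ 0} and ℤ_7^× = {x ∈ ℤ_7 : v_7(x) = 0}. Here v_7(259/3) = v_7(num) − v_7(den) = 1; compare against these criteria.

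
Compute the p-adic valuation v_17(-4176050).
v_17(-4176050) = 4

v_17(n) is the largest exponent k such that 17^k divides n. Factor out: -4176050 = -17^4 · 50. (Sign doesn't affect v_p.) So v_17(-4176050) = 4.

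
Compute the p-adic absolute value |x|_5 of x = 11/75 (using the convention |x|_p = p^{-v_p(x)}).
|11/75|_5 = 25

Step 1 — compute v_5(x) by factoring powers of 5 out of the numerator and denominator: v_5(11/75) = -2. Step 2 — apply |x|_p = p^{-v_p(x)} = 5^{2} = 25.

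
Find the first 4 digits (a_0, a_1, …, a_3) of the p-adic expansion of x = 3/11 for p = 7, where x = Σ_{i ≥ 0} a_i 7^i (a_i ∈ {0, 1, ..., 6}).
(a_0, …, a_3) = (6, 3, 2, 6)

v_7(3/11) = 0 (numerator and denominator both coprime to 7), so x ∈ ℤ_7^×. Compute digits iteratively via a_i = x_i mod 7, x_{i+1} = (x_i − a_i)/7, with x_0 = x:
  x_0 = 3/11;  a_0 = 6;  x_1 = (x_0 − 6)/7 = -9/11
  x_1 = -9/11;  a_1 = 3;  x_2 = (x_1 − 3)/7 = -6/11
  x_2 = -6/11;  a_2 = 2;  x_3 = (x_2 − 2)/7 = -4/11
  x_3 = -4/11;  a_3 = 6;  x_4 = (x_3 − 6)/7 = -10/11
Digits: (6, 3, 2, 6).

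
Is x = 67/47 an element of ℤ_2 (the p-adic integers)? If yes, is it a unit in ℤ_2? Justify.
x ∈ ℤ_2^× (unit); v_2(x) = 0

ℤ_2 = {x ∈ ℚ_2 : v_2(x) ≥ 0} and ℤ_2^× = {x ∈ ℤ_2 : v_2(x) = 0}. Here v_2(67/47) = v_2(num) − v_2(den) = 0; compare against these criteria.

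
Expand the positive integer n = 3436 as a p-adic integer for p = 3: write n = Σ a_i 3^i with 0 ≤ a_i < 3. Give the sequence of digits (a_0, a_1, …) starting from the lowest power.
(a_0, a_1, …) = (1, 2, 0, 1, 0, 2, 1, 1)

Repeated division by 3 gives the digits low-to-high: 3436 = 1 + 2·3^1 + 1·3^3 + 2·3^5 + 1·3^6 + 1·3^7. Digit sequence: (1, 2, 0, 1, 0, 2, 1, 1).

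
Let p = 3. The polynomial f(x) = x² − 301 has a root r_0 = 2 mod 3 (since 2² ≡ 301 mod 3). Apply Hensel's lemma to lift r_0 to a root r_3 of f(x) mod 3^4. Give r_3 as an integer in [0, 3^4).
r_3 = 56 (mod 81)

Hensel's recurrence: r_{i+1} = r_i − f(r_i)·(f′(r_i))^{-1} mod 3^{i+2}, with f′(x) = 2x. Iterate:
  r_0 = 2 (mod 3)
  r_1 = 2 (mod 9)
  r_2 = 2 (mod 27)
  r_3 = 56 (mod 81)
Final: r_3 = 56, and one checks f(r_3) ≡ 0 mod 3^4.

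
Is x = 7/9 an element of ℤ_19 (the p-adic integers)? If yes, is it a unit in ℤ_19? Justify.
x ∈ ℤ_19^× (unit); v_19(x) = 0

ℤ_19 = {x ∈ ℚ_19 : v_19(x) ≥ 0} and ℤ_19^× = {x ∈ ℤ_19 : v_19(x) = 0}. Here v_19(7/9) = v_19(num) − v_19(den) = 0; compare against these criteria.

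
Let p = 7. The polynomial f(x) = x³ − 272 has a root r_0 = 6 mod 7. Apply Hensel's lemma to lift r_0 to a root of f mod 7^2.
r_1 = 41 (mod 49)

Hensel: r_{i+1} = r_i − f(r_i)/f′(r_i) mod 7^{i+2}, where f′(x) = 3x². Iterate:
  r_0 = 6 (mod 7)
  r_1 = 41 (mod 49)
Final: r = 41 with f(r) ≡ 0 mod 7^2.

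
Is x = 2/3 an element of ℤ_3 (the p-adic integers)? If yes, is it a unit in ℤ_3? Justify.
x ∉ ℤ_3 (v_3(x) = -1 < 0)

ℤ_3 = {x ∈ ℚ_3 : v_3(x) ≥ 0} and ℤ_3^× = {x ∈ ℤ_3 : v_3(x) = 0}. Here v_3(2/3) = v_3(num) − v_3(den) = -1; compare against these criteria.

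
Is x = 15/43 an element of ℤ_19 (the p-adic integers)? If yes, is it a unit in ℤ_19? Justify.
x ∈ ℤ_19^× (unit); v_19(x) = 0

ℤ_19 = {x ∈ ℚ_19 : v_19(x) ≥ 0} and ℤ_19^× = {x ∈ ℤ_19 : v_19(x) = 0}. Here v_19(15/43) = v_19(num) − v_19(den) = 0; compare against these criteria.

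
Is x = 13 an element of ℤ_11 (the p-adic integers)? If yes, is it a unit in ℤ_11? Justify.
x ∈ ℤ_11^× (unit); v_11(x) = 0

ℤ_11 = {x ∈ ℚ_11 : v_11(x) ≥ 0} and ℤ_11^× = {x ∈ ℤ_11 : v_11(x) = 0}. Here v_11(13) = v_11(num) − v_11(den) = 0; compare against these criteria.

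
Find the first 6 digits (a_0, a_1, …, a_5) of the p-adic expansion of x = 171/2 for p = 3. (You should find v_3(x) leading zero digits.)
(a_0, …, a_5) = (0, 0, 2, 1, 2, 1)

v_3(171/2) = 2, so a_0 = ... = a_1 = 0. Factor out: x = 3^2 · u with u = 19/2 a unit in ℤ_3. Expand u iteratively via a_{v+i} = u_i mod 3, u_{i+1} = (u_i − a_{v+i})/3:
  u_0 = 19/2;  a_2 = 2;  u_1 = (u_0 − 2)/3 = 5/2
  u_1 = 5/2;  a_3 = 1;  u_2 = (u_1 − 1)/3 = 1/2
  u_2 = 1/2;  a_4 = 2;  u_3 = (u_2 − 2)/3 = -1/2
  u_3 = -1/2;  a_5 = 1;  u_4 = (u_3 − 1)/3 = -1/2
Digits: (0, 0, 2, 1, 2, 1).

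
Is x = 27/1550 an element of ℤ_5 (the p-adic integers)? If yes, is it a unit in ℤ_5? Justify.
x ∉ ℤ_5 (v_5(x) = -2 < 0)

ℤ_5 = {x ∈ ℚ_5 : v_5(x) ≥ 0} and ℤ_5^× = {x ∈ ℤ_5 : v_5(x) = 0}. Here v_5(27/1550) = v_5(num) − v_5(den) = -2; compare against these criteria.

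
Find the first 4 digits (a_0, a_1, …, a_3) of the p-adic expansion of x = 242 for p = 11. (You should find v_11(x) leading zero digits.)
(a_0, …, a_3) = (0, 0, 2, 0)

v_11(242) = 2, so a_0 = ... = a_1 = 0. Factor out: x = 11^2 · u with u = 2 a unit in ℤ_11. Expand u iteratively via a_{v+i} = u_i mod 11, u_{i+1} = (u_i − a_{v+i})/11:
  u_0 = 2;  a_2 = 2;  u_1 = (u_0 − 2)/11 = 0
  u_1 = 0;  a_3 = 0;  u_2 = (u_1 − 0)/11 = 0
Digits: (0, 0, 2, 0).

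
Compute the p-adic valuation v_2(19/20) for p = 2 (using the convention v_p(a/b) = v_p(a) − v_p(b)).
v_2(19/20) = -2

Factor powers of 2 from the numerator and denominator of the reduced fraction: 19 = 2^0 · 19 and 20 = 2^2 · 5. Apply v_p(a/b) = v_p(a) − v_p(b): v_2(19/20) = 0 − 2 = -2.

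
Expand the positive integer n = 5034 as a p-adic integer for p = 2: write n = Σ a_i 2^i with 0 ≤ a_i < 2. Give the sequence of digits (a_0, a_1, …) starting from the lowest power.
(a_0, a_1, …) = (0, 1, 0, 1, 0, 1, 0, 1, 1, 1, 0, 0, 1)

Repeated division by 2 gives the digits low-to-high: 5034 = 1·2^1 + 1·2^3 + 1·2^5 + 1·2^7 + 1·2^8 + 1·2^9 + 1·2^12. Digit sequence: (0, 1, 0, 1, 0, 1, 0, 1, 1, 1, 0, 0, 1).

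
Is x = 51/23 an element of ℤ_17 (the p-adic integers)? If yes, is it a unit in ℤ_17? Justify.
x ∈ ℤ_17 but not a unit; v_17(x) = 1 > 0

ℤ_17 = {x ∈ ℚ_17 : v_17(x) ≥ 0} and ℤ_17^× = {x ∈ ℤ_17 : v_17(x) = 0}. Here v_17(51/23) = v_17(num) − v_17(den) = 1; compare against these criteria.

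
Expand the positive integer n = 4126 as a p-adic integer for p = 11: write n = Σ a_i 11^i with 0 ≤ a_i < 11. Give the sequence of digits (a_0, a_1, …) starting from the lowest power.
(a_0, a_1, …) = (1, 1, 1, 3)

Repeated division by 11 gives the digits low-to-high: 4126 = 1 + 1·11^1 + 1·11^2 + 3·11^3. Digit sequence: (1, 1, 1, 3).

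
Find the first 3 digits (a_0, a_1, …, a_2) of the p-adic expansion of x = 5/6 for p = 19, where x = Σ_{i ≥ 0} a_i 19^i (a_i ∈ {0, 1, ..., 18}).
(a_0, …, a_2) = (4, 3, 3)

v_19(5/6) = 0 (numerator and denominator both coprime to 19), so x ∈ ℤ_19^×. Compute digits iteratively via a_i = x_i mod 19, x_{i+1} = (x_i − a_i)/19, with x_0 = x:
  x_0 = 5/6;  a_0 = 4;  x_1 = (x_0 − 4)/19 = -1/6
  x_1 = -1/6;  a_1 = 3;  x_2 = (x_1 − 3)/19 = -1/6
  x_2 = -1/6;  a_2 = 3;  x_3 = (x_2 − 3)/19 = -1/6
Digits: (4, 3, 3).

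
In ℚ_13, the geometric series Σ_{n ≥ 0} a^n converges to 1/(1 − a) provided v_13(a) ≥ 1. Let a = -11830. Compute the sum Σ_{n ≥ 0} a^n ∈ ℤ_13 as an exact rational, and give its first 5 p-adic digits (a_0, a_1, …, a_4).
Σ a^n = 1/(1 − a) = 1/11831;  first 5 digits = (1, 0, 8, 7, 11)

v_13(a) = 2 ≥ 1, so the series converges in ℤ_13 to 1/(1 − a) = 1/(1 − (-11830)) = 1/11831. Expand this rational in ℤ_13: compute digits iteratively via d_i = x_i mod 13, x_{i+1} = (x_i − d_i)/13. The first 5 digits are (1, 0, 8, 7, 11).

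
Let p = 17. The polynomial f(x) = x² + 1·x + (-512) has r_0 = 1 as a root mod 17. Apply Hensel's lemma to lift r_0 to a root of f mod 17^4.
r_3 = 42943 (mod 83521)

Hensel: r_{i+1} = r_i − f(r_i)·(f′(r_i))^{-1} mod 17^{i+2}, f′(x) = 2x + 1. Iterate:
  r_0 = 1 (mod 17)
  r_1 = 171 (mod 289)
  r_2 = 3639 (mod 4913)
  r_3 = 42943 (mod 83521)
Final: r = 42943 satisfies f(r) ≡ 0 mod 17^4.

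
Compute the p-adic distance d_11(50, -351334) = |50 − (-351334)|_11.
d_11(50, -351334) = 1/14641

Step 1 — x − y = 50 − (-351334) = 351384. Step 2 — v_11(351384) = 4 (factor: 351384 = (11^4 · 24); the sign does not affect v_p). Step 3 — |x − y|_11 = 11^{-4} = 1/14641.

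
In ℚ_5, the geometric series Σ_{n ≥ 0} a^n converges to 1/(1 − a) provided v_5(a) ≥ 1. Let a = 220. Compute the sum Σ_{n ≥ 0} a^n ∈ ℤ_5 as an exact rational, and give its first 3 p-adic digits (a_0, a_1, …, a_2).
Σ a^n = 1/(1 − a) = -1/219;  first 3 digits = (1, 4, 4)

v_5(a) = 1 ≥ 1, so the series converges in ℤ_5 to 1/(1 − a) = 1/(1 − 220) = -1/219. Expand this rational in ℤ_5: compute digits iteratively via d_i = x_i mod 5, x_{i+1} = (x_i − d_i)/5. The first 3 digits are (1, 4, 4).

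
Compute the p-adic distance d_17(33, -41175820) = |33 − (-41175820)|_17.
d_17(33, -41175820) = 1/1419857

Step 1 — x − y = 33 − (-41175820) = 41175853. Step 2 — v_17(41175853) = 5 (factor: 41175853 = (17^5 · 29); the sign does not affect v_p). Step 3 — |x − y|_17 = 17^{-5} = 1/1419857.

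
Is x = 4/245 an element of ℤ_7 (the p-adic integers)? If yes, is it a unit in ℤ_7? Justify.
x ∉ ℤ_7 (v_7(x) = -2 < 0)

ℤ_7 = {x ∈ ℚ_7 : v_7(x) ≥ 0} and ℤ_7^× = {x ∈ ℤ_7 : v_7(x) = 0}. Here v_7(4/245) = v_7(num) − v_7(den) = -2; compare against these criteria.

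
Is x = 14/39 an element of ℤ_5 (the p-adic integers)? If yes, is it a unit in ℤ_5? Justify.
x ∈ ℤ_5^× (unit); v_5(x) = 0

ℤ_5 = {x ∈ ℚ_5 : v_5(x) ≥ 0} and ℤ_5^× = {x ∈ ℤ_5 : v_5(x) = 0}. Here v_5(14/39) = v_5(num) − v_5(den) = 0; compare against these criteria.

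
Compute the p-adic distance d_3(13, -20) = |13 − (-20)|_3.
d_3(13, -20) = 1/3

Step 1 — x − y = 13 − (-20) = 33. Step 2 — v_3(33) = 1 (factor: 33 = (3^1 · 11); the sign does not affect v_p). Step 3 — |x − y|_3 = 3^{-1} = 1/3.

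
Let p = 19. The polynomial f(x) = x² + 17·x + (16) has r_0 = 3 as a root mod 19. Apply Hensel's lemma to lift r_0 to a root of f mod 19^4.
r_3 = 130305 (mod 130321)

Hensel: r_{i+1} = r_i − f(r_i)·(f′(r_i))^{-1} mod 19^{i+2}, f′(x) = 2x + 17. Iterate:
  r_0 = 3 (mod 19)
  r_1 = 345 (mod 361)
  r_2 = 6843 (mod 6859)
  r_3 = 130305 (mod 130321)
Final: r = 130305 satisfies f(r) ≡ 0 mod 19^4.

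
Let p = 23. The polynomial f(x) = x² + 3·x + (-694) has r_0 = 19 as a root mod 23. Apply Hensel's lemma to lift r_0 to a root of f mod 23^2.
r_1 = 387 (mod 529)

Hensel: r_{i+1} = r_i − f(r_i)·(f′(r_i))^{-1} mod 23^{i+2}, f′(x) = 2x + 3. Iterate:
  r_0 = 19 (mod 23)
  r_1 = 387 (mod 529)
Final: r = 387 satisfies f(r) ≡ 0 mod 23^2.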